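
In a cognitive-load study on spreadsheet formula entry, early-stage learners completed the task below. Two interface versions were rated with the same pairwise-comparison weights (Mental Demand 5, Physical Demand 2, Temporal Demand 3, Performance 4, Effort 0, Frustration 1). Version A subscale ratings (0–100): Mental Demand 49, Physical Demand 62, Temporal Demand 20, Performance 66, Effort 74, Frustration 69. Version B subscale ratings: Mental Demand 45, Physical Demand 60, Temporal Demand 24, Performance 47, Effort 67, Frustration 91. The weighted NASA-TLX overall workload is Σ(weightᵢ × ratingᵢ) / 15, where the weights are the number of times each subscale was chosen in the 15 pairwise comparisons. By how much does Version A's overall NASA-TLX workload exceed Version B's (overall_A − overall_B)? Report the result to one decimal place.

Version A weighted sum = 5·49 + 2·62 + 3·20 + 4·66 + 0·74 + 1·69 = 245 + 124 + 60 + 264 + 0 + 69 = 762; overall_A = 762/15 = 50.8000.
Version B weighted sum = 5·45 + 2·60 + 3·24 + 4·47 + 0·67 + 1·91 = 225 + 120 + 72 + 188 + 0 + 91 = 696; overall_B = 696/15 = 46.4000.
Difference = 50.8000 − 46.4000 = 4.4000 ≈ 4.4.

4.4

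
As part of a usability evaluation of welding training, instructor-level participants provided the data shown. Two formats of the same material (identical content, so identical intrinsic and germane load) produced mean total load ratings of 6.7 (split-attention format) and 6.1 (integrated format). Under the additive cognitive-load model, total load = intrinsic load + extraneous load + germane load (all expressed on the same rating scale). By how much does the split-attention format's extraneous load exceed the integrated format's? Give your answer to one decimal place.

0.6

Intrinsic and germane load are equal across formats, so the difference in total load equals the difference in extraneous load.
Extraneous-load difference = 6.7 − 6.1 = 0.6.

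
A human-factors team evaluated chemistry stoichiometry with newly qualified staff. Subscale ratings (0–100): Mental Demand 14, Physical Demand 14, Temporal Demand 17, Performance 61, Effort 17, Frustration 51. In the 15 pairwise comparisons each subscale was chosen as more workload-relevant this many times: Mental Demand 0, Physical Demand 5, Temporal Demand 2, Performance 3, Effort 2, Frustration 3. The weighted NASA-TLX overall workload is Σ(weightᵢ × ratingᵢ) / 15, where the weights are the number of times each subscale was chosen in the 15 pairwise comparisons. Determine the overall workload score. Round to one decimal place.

31.6

The tallies are the weights (they sum to 15).
Weighted sum = 0·14 + 5·14 + 2·17 + 3·61 + 2·17 + 3·51
            = 0 + 70 + 34 + 183 + 34 + 153 = 474.
Overall workload = 474 / 15 = 31.6000 ≈ 31.6.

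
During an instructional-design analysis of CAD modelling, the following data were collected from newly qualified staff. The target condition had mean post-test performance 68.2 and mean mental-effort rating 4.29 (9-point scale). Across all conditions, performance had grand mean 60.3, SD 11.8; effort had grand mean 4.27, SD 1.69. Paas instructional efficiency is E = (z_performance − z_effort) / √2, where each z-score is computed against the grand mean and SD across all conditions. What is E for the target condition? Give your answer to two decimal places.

z_performance = (68.2 − 60.3) / 11.8 = 7.9000 / 11.8 = 0.6695.
z_effort = (4.29 − 4.27) / 1.69 = 0.0200 / 1.69 = 0.0118.
z_P − z_E = 0.6695 − 0.0118 = 0.6577.
E = 0.6577 / √2 = 0.6577 / 1.41421 = 0.4651 ≈ 0.47.

0.47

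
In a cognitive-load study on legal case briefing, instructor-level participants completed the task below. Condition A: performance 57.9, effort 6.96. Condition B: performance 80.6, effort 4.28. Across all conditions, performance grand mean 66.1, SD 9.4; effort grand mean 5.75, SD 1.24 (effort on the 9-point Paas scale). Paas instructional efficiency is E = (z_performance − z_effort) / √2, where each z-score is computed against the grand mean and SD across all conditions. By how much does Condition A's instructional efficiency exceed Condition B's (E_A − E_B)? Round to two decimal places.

Condition A: z_P = (57.9 − 66.1)/9.4 = -0.8723; z_E = (6.96 − 5.75)/1.24 = 0.9758; E_A = (-0.8723 − 0.9758)/√2 = -1.3068.
Condition B: z_P = (80.6 − 66.1)/9.4 = 1.5426; z_E = (4.28 − 5.75)/1.24 = -1.1855; E_B = (1.5426 − (-1.1855))/√2 = 1.9291.
E_A − E_B = -1.3068 − 1.9291 = -3.2359 ≈ -3.24.

-3.24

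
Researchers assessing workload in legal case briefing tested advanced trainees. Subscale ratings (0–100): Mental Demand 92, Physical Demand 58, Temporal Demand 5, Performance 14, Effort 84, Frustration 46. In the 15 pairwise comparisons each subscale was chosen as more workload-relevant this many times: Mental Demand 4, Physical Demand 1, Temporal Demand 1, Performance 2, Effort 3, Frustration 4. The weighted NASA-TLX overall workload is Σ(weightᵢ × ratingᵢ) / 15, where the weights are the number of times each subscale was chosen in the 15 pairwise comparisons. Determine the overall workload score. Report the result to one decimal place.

59.7

The tallies are the weights (they sum to 15).
Weighted sum = 4·92 + 1·58 + 1·5 + 2·14 + 3·84 + 4·46
            = 368 + 58 + 5 + 28 + 252 + 184 = 895.
Overall workload = 895 / 15 = 59.6667 ≈ 59.7.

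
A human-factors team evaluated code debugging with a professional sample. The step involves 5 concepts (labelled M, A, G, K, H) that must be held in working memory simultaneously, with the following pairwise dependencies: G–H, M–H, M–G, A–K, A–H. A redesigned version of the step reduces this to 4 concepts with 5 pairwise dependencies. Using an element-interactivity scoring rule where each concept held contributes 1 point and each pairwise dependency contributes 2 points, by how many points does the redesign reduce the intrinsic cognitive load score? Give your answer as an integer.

Original: 5 × 1 + 5 × 2 = 5 + 10 = 15.
Redesigned: 4 × 1 + 5 × 2 = 4 + 10 = 14.
Reduction = 15 − 14 = 1.

1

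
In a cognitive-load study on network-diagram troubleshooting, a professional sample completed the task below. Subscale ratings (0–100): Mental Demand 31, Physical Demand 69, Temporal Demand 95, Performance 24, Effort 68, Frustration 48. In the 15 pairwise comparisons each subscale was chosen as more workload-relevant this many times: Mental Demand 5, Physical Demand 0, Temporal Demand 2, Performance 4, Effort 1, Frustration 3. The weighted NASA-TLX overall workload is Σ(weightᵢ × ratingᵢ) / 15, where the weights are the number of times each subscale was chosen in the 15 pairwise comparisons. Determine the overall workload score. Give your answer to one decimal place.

The tallies are the weights (they sum to 15).
Weighted sum = 5·31 + 0·69 + 2·95 + 4·24 + 1·68 + 3·48
            = 155 + 0 + 190 + 96 + 68 + 144 = 653.
Overall workload = 653 / 15 = 43.5333 ≈ 43.5.

43.5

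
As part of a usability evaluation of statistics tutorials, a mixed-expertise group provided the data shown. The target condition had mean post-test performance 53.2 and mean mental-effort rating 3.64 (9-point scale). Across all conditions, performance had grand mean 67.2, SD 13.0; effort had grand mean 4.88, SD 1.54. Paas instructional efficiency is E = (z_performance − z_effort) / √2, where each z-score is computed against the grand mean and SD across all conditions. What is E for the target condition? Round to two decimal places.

z_performance = (53.2 − 67.2) / 13.0 = -14.0000 / 13.0 = -1.0769.
z_effort = (3.64 − 4.88) / 1.54 = -1.2400 / 1.54 = -0.8052.
z_P − z_E = -1.0769 − (-0.8052) = -0.2717.
E = -0.2717 / √2 = -0.2717 / 1.41421 = -0.1921 ≈ -0.19.

-0.19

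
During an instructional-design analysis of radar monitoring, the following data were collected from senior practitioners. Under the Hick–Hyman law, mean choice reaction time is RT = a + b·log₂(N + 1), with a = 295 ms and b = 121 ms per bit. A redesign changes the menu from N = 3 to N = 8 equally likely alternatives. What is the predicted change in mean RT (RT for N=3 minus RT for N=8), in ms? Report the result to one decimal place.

-141.6

RT(3) = 295 + 121·log₂(4) = 295 + 121·2.0000 = 537.0000 ms.
RT(8) = 295 + 121·log₂(9) = 295 + 121·3.1699 = 678.5579 ms.
Difference = 537.0000 − 678.5579 = -141.5579 ≈ -141.6 ms.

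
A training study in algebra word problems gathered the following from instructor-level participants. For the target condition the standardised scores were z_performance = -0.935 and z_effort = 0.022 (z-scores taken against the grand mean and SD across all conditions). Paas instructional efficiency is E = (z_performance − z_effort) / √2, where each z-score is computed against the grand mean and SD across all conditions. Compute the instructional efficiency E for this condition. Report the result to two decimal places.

-0.68

z_P − z_E = -0.935 − 0.022 = -0.9570.
E = -0.9570 / √2 = -0.9570 / 1.41421 = -0.6767 ≈ -0.68.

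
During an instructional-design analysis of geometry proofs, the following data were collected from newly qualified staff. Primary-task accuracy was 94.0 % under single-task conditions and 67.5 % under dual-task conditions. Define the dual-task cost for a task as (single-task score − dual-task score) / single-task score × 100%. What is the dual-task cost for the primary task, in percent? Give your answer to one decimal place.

Cost = (94.0 − 67.5) / 94.0 × 100%
     = 26.5000 / 94.0 × 100% = 28.1915%.
≈ 28.2%.

28.2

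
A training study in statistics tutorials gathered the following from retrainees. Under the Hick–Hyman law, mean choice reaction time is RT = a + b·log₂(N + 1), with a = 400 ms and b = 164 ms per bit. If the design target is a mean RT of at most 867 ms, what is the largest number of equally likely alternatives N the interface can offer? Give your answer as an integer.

6

Set 400 + 164·log₂(N + 1) ≤ 867.
log₂(N + 1) ≤ (867 − 400) / 164 = 2.8476.
N + 1 ≤ 2^2.8476 = 7.1980.
N ≤ 6.1980, so the largest integer N is 6.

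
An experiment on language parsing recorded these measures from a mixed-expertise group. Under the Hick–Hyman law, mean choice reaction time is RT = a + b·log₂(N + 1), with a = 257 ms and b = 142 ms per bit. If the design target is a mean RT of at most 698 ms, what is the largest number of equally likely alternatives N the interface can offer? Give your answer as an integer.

7

Set 257 + 142·log₂(N + 1) ≤ 698.
log₂(N + 1) ≤ (698 − 257) / 142 = 3.1056.
N + 1 ≤ 2^3.1056 = 8.6075.
N ≤ 7.6075, so the largest integer N is 7.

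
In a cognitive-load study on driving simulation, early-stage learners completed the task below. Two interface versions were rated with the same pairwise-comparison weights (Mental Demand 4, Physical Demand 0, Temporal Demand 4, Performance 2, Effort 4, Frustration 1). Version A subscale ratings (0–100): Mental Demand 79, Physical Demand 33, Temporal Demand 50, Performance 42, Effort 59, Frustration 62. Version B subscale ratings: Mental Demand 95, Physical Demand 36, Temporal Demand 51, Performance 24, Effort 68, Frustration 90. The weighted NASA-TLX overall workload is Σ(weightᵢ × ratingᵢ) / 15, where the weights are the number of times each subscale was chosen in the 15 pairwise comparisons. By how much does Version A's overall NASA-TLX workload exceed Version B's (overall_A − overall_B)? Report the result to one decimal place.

-6.4

Version A weighted sum = 4·79 + 0·33 + 4·50 + 2·42 + 4·59 + 1·62 = 316 + 0 + 200 + 84 + 236 + 62 = 898; overall_A = 898/15 = 59.8667.
Version B weighted sum = 4·95 + 0·36 + 4·51 + 2·24 + 4·68 + 1·90 = 380 + 0 + 204 + 48 + 272 + 90 = 994; overall_B = 994/15 = 66.2667.
Difference = 59.8667 − 66.2667 = -6.4000 ≈ -6.4.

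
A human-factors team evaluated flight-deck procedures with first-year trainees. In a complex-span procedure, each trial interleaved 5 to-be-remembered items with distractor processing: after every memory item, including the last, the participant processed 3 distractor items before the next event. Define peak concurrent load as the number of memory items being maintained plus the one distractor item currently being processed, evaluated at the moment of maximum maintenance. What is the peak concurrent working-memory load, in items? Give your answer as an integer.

Maintenance is greatest during the distractor(s) after memory item 5: all 5 memory items are being held.
One distractor item is concurrently being processed.
Peak concurrent load = 5 + 1 = 6 items.

6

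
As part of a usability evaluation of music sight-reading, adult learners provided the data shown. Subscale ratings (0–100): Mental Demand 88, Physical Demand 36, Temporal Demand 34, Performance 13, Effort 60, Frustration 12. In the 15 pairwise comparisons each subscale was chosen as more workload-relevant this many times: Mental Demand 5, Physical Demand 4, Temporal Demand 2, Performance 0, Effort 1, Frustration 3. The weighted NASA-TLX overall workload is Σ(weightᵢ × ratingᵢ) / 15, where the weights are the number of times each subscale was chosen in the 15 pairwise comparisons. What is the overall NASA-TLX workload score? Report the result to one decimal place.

49.9

The tallies are the weights (they sum to 15).
Weighted sum = 5·88 + 4·36 + 2·34 + 0·13 + 1·60 + 3·12
            = 440 + 144 + 68 + 0 + 60 + 36 = 748.
Overall workload = 748 / 15 = 49.8667 ≈ 49.9.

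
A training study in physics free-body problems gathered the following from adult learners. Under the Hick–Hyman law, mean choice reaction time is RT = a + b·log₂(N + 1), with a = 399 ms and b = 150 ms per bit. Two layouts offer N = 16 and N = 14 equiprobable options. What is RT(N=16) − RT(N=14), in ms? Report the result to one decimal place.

27.1

RT(16) = 399 + 150·log₂(17) = 399 + 150·4.0875 = 1012.1250 ms.
RT(14) = 399 + 150·log₂(15) = 399 + 150·3.9069 = 985.0350 ms.
Difference = 1012.1250 − 985.0350 = 27.0900 ≈ 27.1 ms.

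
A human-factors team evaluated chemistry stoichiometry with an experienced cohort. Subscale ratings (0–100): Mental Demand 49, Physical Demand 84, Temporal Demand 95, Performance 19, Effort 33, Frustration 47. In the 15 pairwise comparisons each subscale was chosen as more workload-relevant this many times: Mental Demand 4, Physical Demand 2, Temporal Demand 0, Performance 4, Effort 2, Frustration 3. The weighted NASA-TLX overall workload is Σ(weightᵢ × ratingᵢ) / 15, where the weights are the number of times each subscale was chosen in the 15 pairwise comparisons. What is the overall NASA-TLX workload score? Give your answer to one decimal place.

The tallies are the weights (they sum to 15).
Weighted sum = 4·49 + 2·84 + 0·95 + 4·19 + 2·33 + 3·47
            = 196 + 168 + 0 + 76 + 66 + 141 = 647.
Overall workload = 647 / 15 = 43.1333 ≈ 43.1.

43.1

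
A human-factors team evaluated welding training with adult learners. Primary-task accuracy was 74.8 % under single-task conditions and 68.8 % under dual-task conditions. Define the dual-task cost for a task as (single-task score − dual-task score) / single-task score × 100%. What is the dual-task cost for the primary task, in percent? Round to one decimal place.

8.0

Cost = (74.8 − 68.8) / 74.8 × 100%
     = 6.0000 / 74.8 × 100% = 8.0214%.
≈ 8.0%.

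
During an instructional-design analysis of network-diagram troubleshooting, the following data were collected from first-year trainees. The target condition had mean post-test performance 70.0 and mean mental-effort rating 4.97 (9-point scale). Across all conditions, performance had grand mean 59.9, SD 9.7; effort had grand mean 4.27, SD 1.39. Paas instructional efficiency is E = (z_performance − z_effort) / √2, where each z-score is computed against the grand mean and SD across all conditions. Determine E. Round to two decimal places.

0.38

z_performance = (70.0 − 59.9) / 9.7 = 10.1000 / 9.7 = 1.0412.
z_effort = (4.97 − 4.27) / 1.39 = 0.7000 / 1.39 = 0.5036.
z_P − z_E = 1.0412 − 0.5036 = 0.5376.
E = 0.5376 / √2 = 0.5376 / 1.41421 = 0.3801 ≈ 0.38.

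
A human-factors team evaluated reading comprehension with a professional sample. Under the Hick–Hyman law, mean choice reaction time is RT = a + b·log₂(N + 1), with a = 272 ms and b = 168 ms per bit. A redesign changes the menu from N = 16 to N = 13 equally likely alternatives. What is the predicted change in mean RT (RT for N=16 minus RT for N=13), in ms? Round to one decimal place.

47.1

RT(16) = 272 + 168·log₂(17) = 272 + 168·4.0875 = 958.7000 ms.
RT(13) = 272 + 168·log₂(14) = 272 + 168·3.8074 = 911.6432 ms.
Difference = 958.7000 − 911.6432 = 47.0568 ≈ 47.1 ms.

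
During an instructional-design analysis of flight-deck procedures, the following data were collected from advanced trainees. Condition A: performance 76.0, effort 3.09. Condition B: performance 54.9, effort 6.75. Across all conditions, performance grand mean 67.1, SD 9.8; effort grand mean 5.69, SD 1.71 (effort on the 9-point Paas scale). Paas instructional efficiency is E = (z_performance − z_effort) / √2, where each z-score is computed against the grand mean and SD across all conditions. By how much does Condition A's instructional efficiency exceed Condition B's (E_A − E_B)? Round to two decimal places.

Condition A: z_P = (76.0 − 67.1)/9.8 = 0.9082; z_E = (3.09 − 5.69)/1.71 = -1.5205; E_A = (0.9082 − (-1.5205))/√2 = 1.7174.
Condition B: z_P = (54.9 − 67.1)/9.8 = -1.2449; z_E = (6.75 − 5.69)/1.71 = 0.6199; E_B = (-1.2449 − 0.6199)/√2 = -1.3186.
E_A − E_B = 1.7174 − (-1.3186) = 3.0360 ≈ 3.04.

3.04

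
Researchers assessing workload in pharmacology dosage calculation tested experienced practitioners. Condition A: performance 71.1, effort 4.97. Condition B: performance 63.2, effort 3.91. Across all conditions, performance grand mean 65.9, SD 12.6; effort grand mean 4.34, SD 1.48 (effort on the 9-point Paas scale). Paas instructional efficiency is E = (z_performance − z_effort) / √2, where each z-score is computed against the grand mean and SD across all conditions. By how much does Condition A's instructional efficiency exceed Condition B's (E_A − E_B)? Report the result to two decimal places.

-0.06

Condition A: z_P = (71.1 − 65.9)/12.6 = 0.4127; z_E = (4.97 − 4.34)/1.48 = 0.4257; E_A = (0.4127 − 0.4257)/√2 = -0.0092.
Condition B: z_P = (63.2 − 65.9)/12.6 = -0.2143; z_E = (3.91 − 4.34)/1.48 = -0.2905; E_B = (-0.2143 − (-0.2905))/√2 = 0.0539.
E_A − E_B = -0.0092 − 0.0539 = -0.0631 ≈ -0.06.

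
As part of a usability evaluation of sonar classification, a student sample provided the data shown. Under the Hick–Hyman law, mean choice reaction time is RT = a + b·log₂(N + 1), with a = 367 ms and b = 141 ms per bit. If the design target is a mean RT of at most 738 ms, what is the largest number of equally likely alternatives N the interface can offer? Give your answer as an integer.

Set 367 + 141·log₂(N + 1) ≤ 738.
log₂(N + 1) ≤ (738 − 367) / 141 = 2.6312.
N + 1 ≤ 2^2.6312 = 6.1954.
N ≤ 5.1954, so the largest integer N is 5.

5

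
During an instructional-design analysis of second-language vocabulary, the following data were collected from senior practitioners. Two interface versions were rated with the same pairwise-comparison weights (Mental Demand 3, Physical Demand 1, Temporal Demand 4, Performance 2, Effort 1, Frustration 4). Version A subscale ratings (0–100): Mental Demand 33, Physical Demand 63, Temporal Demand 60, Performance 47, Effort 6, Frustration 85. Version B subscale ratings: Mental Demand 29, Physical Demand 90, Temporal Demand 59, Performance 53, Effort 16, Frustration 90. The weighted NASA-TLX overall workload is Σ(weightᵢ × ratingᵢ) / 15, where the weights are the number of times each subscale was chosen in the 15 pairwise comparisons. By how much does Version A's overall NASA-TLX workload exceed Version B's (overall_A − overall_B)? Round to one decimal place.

-3.5

Version A weighted sum = 3·33 + 1·63 + 4·60 + 2·47 + 1·6 + 4·85 = 99 + 63 + 240 + 94 + 6 + 340 = 842; overall_A = 842/15 = 56.1333.
Version B weighted sum = 3·29 + 1·90 + 4·59 + 2·53 + 1·16 + 4·90 = 87 + 90 + 236 + 106 + 16 + 360 = 895; overall_B = 895/15 = 59.6667.
Difference = 56.1333 − 59.6667 = -3.5334 ≈ -3.5.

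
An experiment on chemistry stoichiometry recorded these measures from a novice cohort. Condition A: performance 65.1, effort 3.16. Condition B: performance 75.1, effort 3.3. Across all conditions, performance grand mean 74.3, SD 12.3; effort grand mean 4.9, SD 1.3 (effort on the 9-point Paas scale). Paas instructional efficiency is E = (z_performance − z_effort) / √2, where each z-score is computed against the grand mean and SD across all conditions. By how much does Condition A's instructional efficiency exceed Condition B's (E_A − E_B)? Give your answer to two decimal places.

-0.50

Condition A: z_P = (65.1 − 74.3)/12.3 = -0.7480; z_E = (3.16 − 4.9)/1.3 = -1.3385; E_A = (-0.7480 − (-1.3385))/√2 = 0.4175.
Condition B: z_P = (75.1 − 74.3)/12.3 = 0.0650; z_E = (3.3 − 4.9)/1.3 = -1.2308; E_B = (0.0650 − (-1.2308))/√2 = 0.9163.
E_A − E_B = 0.4175 − 0.9163 = -0.4988 ≈ -0.50.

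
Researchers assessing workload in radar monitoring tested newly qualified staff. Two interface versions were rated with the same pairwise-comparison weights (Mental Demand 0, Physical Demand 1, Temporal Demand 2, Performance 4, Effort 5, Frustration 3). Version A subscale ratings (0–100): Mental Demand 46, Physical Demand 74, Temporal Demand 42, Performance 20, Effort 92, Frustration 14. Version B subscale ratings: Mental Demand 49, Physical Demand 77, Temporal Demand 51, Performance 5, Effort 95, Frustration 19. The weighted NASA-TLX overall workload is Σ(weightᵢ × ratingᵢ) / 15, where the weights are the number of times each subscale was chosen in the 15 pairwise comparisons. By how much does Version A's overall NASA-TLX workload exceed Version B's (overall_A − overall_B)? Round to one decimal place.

0.6

Version A weighted sum = 0·46 + 1·74 + 2·42 + 4·20 + 5·92 + 3·14 = 0 + 74 + 84 + 80 + 460 + 42 = 740; overall_A = 740/15 = 49.3333.
Version B weighted sum = 0·49 + 1·77 + 2·51 + 4·5 + 5·95 + 3·19 = 0 + 77 + 102 + 20 + 475 + 57 = 731; overall_B = 731/15 = 48.7333.
Difference = 49.3333 − 48.7333 = 0.6000 ≈ 0.6.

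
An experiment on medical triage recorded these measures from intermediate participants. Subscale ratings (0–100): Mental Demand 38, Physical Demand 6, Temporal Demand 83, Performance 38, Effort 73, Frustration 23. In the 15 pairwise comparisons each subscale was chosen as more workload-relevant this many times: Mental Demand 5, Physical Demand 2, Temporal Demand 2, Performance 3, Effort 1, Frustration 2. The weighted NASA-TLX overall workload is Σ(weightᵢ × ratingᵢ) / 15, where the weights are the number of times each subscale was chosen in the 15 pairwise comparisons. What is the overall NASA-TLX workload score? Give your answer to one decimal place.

The tallies are the weights (they sum to 15).
Weighted sum = 5·38 + 2·6 + 2·83 + 3·38 + 1·73 + 2·23
            = 190 + 12 + 166 + 114 + 73 + 46 = 601.
Overall workload = 601 / 15 = 40.0667 ≈ 40.1.

40.1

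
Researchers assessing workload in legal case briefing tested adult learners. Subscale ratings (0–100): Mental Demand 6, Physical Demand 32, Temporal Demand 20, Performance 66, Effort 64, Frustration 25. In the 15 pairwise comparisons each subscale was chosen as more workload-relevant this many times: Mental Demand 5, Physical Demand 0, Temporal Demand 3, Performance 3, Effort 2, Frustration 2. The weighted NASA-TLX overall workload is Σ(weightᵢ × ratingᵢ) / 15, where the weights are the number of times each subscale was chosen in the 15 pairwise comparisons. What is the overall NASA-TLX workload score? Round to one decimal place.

The tallies are the weights (they sum to 15).
Weighted sum = 5·6 + 0·32 + 3·20 + 3·66 + 2·64 + 2·25
            = 30 + 0 + 60 + 198 + 128 + 50 = 466.
Overall workload = 466 / 15 = 31.0667 ≈ 31.1.

31.1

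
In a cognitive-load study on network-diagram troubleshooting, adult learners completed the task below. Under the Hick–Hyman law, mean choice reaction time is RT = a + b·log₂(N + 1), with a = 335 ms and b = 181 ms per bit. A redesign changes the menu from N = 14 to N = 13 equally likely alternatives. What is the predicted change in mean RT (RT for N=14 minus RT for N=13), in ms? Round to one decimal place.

RT(14) = 335 + 181·log₂(15) = 335 + 181·3.9069 = 1042.1489 ms.
RT(13) = 335 + 181·log₂(14) = 335 + 181·3.8074 = 1024.1394 ms.
Difference = 1042.1489 − 1024.1394 = 18.0095 ≈ 18.0 ms.

18.0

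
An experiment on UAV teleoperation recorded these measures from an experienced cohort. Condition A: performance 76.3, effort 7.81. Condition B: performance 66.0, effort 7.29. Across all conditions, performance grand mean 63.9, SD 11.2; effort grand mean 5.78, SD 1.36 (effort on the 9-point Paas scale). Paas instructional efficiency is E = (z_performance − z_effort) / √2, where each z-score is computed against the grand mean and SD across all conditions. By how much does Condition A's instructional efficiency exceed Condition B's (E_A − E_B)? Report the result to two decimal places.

Condition A: z_P = (76.3 − 63.9)/11.2 = 1.1071; z_E = (7.81 − 5.78)/1.36 = 1.4926; E_A = (1.1071 − 1.4926)/√2 = -0.2726.
Condition B: z_P = (66.0 − 63.9)/11.2 = 0.1875; z_E = (7.29 − 5.78)/1.36 = 1.1103; E_B = (0.1875 − 1.1103)/√2 = -0.6525.
E_A − E_B = -0.2726 − (-0.6525) = 0.3799 ≈ 0.38.

0.38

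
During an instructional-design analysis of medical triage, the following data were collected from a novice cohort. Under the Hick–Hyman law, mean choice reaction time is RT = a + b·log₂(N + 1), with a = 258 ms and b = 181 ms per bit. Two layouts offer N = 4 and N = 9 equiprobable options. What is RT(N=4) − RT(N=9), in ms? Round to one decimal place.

-181.0

RT(4) = 258 + 181·log₂(5) = 258 + 181·2.3219 = 678.2639 ms.
RT(9) = 258 + 181·log₂(10) = 258 + 181·3.3219 = 859.2639 ms.
Difference = 678.2639 − 859.2639 = -181.0000 ≈ -181.0 ms.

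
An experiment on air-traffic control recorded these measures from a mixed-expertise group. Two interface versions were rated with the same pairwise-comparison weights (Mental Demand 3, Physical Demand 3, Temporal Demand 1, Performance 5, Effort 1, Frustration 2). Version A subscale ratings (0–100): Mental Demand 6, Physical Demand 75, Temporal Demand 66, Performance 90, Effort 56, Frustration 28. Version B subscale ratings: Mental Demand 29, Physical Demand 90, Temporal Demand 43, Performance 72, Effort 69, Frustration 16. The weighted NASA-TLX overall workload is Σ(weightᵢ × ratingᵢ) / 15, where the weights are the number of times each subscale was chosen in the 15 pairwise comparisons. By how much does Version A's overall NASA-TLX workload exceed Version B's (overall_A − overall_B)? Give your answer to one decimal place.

Version A weighted sum = 3·6 + 3·75 + 1·66 + 5·90 + 1·56 + 2·28 = 18 + 225 + 66 + 450 + 56 + 56 = 871; overall_A = 871/15 = 58.0667.
Version B weighted sum = 3·29 + 3·90 + 1·43 + 5·72 + 1·69 + 2·16 = 87 + 270 + 43 + 360 + 69 + 32 = 861; overall_B = 861/15 = 57.4000.
Difference = 58.0667 − 57.4000 = 0.6667 ≈ 0.7.

0.7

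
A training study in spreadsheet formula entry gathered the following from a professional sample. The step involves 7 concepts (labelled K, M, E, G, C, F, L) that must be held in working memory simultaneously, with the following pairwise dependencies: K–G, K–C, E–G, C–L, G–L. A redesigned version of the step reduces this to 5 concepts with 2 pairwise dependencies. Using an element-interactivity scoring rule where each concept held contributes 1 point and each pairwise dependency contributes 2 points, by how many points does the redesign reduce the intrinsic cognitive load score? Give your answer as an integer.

Original: 7 × 1 + 5 × 2 = 7 + 10 = 17.
Redesigned: 5 × 1 + 2 × 2 = 5 + 4 = 9.
Reduction = 17 − 9 = 8.

8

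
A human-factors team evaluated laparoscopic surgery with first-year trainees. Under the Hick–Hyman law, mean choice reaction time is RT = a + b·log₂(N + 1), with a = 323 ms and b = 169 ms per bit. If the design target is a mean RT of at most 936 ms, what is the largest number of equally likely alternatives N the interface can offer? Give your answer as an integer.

Set 323 + 169·log₂(N + 1) ≤ 936.
log₂(N + 1) ≤ (936 − 323) / 169 = 3.6272.
N + 1 ≤ 2^3.6272 = 12.3565.
N ≤ 11.3565, so the largest integer N is 11.

11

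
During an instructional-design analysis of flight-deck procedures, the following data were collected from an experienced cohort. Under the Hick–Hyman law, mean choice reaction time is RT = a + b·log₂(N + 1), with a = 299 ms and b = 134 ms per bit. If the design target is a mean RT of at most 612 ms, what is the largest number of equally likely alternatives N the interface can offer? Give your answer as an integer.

Set 299 + 134·log₂(N + 1) ≤ 612.
log₂(N + 1) ≤ (612 − 299) / 134 = 2.3358.
N + 1 ≤ 2^2.3358 = 5.0483.
N ≤ 4.0483, so the largest integer N is 4.

4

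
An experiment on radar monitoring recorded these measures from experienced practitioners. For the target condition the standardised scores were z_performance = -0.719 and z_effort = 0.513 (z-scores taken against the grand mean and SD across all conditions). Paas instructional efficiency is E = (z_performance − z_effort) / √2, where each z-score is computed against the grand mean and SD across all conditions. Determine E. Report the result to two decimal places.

-0.87

z_P − z_E = -0.719 − 0.513 = -1.2320.
E = -1.2320 / √2 = -1.2320 / 1.41421 = -0.8712 ≈ -0.87.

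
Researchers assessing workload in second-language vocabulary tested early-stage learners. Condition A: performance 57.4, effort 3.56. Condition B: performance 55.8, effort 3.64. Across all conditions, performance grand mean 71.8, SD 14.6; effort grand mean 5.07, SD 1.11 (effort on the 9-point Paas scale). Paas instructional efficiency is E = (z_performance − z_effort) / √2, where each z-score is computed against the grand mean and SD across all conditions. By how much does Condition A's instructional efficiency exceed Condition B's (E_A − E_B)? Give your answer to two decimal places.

Condition A: z_P = (57.4 − 71.8)/14.6 = -0.9863; z_E = (3.56 − 5.07)/1.11 = -1.3604; E_A = (-0.9863 − (-1.3604))/√2 = 0.2645.
Condition B: z_P = (55.8 − 71.8)/14.6 = -1.0959; z_E = (3.64 − 5.07)/1.11 = -1.2883; E_B = (-1.0959 − (-1.2883))/√2 = 0.1360.
E_A − E_B = 0.2645 − 0.1360 = 0.1285 ≈ 0.13.

0.13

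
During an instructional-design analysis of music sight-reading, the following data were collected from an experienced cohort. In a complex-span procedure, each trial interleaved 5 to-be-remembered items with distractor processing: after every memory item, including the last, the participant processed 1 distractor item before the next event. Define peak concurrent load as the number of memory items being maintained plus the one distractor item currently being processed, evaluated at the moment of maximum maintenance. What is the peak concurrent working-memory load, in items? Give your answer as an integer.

6

Maintenance is greatest during the distractor(s) after memory item 5: all 5 memory items are being held.
One distractor item is concurrently being processed.
Peak concurrent load = 5 + 1 = 6 items.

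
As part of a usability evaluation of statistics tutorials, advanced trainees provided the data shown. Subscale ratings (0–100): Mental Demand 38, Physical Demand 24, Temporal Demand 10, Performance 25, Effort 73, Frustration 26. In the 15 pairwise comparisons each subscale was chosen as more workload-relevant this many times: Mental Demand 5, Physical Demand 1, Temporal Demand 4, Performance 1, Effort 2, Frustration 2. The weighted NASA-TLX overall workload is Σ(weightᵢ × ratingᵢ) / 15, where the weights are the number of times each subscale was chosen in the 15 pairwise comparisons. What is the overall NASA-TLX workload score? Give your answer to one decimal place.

The tallies are the weights (they sum to 15).
Weighted sum = 5·38 + 1·24 + 4·10 + 1·25 + 2·73 + 2·26
            = 190 + 24 + 40 + 25 + 146 + 52 = 477.
Overall workload = 477 / 15 = 31.8000 ≈ 31.8.

31.8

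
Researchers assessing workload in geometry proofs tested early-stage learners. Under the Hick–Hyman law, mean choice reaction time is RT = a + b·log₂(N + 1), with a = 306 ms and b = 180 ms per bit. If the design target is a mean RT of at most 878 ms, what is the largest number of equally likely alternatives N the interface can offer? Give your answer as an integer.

8

Set 306 + 180·log₂(N + 1) ≤ 878.
log₂(N + 1) ≤ (878 − 306) / 180 = 3.1778.
N + 1 ≤ 2^3.1778 = 9.0493.
N ≤ 8.0493, so the largest integer N is 8.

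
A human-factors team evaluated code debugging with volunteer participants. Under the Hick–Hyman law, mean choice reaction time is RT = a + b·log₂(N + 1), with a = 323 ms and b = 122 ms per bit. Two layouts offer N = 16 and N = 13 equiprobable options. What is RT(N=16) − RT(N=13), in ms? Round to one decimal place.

RT(16) = 323 + 122·log₂(17) = 323 + 122·4.0875 = 821.6750 ms.
RT(13) = 323 + 122·log₂(14) = 323 + 122·3.8074 = 787.5028 ms.
Difference = 821.6750 − 787.5028 = 34.1722 ≈ 34.2 ms.

34.2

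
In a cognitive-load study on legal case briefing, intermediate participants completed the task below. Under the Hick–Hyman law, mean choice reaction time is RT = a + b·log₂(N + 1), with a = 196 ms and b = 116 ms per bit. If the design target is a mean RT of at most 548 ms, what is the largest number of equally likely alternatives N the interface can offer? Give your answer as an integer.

7

Set 196 + 116·log₂(N + 1) ≤ 548.
log₂(N + 1) ≤ (548 − 196) / 116 = 3.0345.
N + 1 ≤ 2^3.0345 = 8.1936.
N ≤ 7.1936, so the largest integer N is 7.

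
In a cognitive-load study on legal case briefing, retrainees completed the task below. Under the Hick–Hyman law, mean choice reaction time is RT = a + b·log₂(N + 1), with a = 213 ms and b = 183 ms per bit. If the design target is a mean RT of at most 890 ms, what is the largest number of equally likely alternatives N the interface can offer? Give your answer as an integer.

Set 213 + 183·log₂(N + 1) ≤ 890.
log₂(N + 1) ≤ (890 − 213) / 183 = 3.6995.
N + 1 ≤ 2^3.6995 = 12.9915.
N ≤ 11.9915, so the largest integer N is 11.

11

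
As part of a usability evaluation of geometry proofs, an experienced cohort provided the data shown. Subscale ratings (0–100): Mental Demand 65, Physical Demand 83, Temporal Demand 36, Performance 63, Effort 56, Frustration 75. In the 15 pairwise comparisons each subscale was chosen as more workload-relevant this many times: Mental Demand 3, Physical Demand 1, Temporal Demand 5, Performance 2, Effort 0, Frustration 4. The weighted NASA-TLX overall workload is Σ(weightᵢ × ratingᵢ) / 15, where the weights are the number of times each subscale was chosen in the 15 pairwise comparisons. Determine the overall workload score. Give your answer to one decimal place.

58.9

The tallies are the weights (they sum to 15).
Weighted sum = 3·65 + 1·83 + 5·36 + 2·63 + 0·56 + 4·75
            = 195 + 83 + 180 + 126 + 0 + 300 = 884.
Overall workload = 884 / 15 = 58.9333 ≈ 58.9.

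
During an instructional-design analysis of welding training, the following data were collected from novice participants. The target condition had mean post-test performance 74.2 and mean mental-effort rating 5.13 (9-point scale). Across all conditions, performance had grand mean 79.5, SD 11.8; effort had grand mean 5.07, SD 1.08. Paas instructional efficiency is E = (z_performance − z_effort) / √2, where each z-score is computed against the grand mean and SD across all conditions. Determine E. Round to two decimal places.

z_performance = (74.2 − 79.5) / 11.8 = -5.3000 / 11.8 = -0.4492.
z_effort = (5.13 − 5.07) / 1.08 = 0.0600 / 1.08 = 0.0556.
z_P − z_E = -0.4492 − 0.0556 = -0.5048.
E = -0.5048 / √2 = -0.5048 / 1.41421 = -0.3569 ≈ -0.36.

-0.36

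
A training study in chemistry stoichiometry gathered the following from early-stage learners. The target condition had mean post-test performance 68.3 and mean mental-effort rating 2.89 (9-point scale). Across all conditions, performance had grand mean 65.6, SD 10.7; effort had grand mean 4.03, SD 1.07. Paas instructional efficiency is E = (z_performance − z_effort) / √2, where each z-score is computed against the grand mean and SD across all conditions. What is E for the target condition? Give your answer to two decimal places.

0.93

z_performance = (68.3 − 65.6) / 10.7 = 2.7000 / 10.7 = 0.2523.
z_effort = (2.89 − 4.03) / 1.07 = -1.1400 / 1.07 = -1.0654.
z_P − z_E = 0.2523 − (-1.0654) = 1.3177.
E = 1.3177 / √2 = 1.3177 / 1.41421 = 0.9318 ≈ 0.93.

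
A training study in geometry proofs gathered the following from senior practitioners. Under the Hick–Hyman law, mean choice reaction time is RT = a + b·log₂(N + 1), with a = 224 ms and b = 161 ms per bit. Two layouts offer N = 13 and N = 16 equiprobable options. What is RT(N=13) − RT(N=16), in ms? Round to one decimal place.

-45.1

RT(13) = 224 + 161·log₂(14) = 224 + 161·3.8074 = 836.9914 ms.
RT(16) = 224 + 161·log₂(17) = 224 + 161·4.0875 = 882.0875 ms.
Difference = 836.9914 − 882.0875 = -45.0961 ≈ -45.1 ms.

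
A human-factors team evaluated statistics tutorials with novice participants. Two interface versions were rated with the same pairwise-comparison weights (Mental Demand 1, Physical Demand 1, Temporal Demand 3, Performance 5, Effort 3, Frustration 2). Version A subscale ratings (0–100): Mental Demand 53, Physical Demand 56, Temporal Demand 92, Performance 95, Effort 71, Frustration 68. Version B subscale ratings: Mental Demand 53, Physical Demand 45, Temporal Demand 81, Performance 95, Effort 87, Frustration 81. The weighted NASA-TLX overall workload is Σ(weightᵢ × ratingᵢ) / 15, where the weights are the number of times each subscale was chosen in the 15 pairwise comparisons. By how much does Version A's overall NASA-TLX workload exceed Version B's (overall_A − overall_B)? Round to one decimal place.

-2.0

Version A weighted sum = 1·53 + 1·56 + 3·92 + 5·95 + 3·71 + 2·68 = 53 + 56 + 276 + 475 + 213 + 136 = 1209; overall_A = 1209/15 = 80.6000.
Version B weighted sum = 1·53 + 1·45 + 3·81 + 5·95 + 3·87 + 2·81 = 53 + 45 + 243 + 475 + 261 + 162 = 1239; overall_B = 1239/15 = 82.6000.
Difference = 80.6000 − 82.6000 = -2.0000 ≈ -2.0.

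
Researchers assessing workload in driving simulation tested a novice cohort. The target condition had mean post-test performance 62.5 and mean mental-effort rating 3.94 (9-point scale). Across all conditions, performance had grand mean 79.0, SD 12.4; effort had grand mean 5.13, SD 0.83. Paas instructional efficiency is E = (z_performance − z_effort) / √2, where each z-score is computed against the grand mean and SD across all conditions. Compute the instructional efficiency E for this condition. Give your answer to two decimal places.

z_performance = (62.5 − 79.0) / 12.4 = -16.5000 / 12.4 = -1.3306.
z_effort = (3.94 − 5.13) / 0.83 = -1.1900 / 0.83 = -1.4337.
z_P − z_E = -1.3306 − (-1.4337) = 0.1031.
E = 0.1031 / √2 = 0.1031 / 1.41421 = 0.0729 ≈ 0.07.

0.07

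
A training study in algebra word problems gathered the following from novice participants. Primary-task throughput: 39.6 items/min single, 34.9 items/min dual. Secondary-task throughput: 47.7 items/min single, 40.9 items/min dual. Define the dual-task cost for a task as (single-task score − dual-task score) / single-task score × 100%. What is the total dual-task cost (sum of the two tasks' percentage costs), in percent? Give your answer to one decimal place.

Primary cost = (39.6 − 34.9) / 39.6 × 100% = 11.8687%.
Secondary cost = (47.7 − 40.9) / 47.7 × 100% = 14.2558%.
Total = 11.8687% + 14.2558% = 26.1245% ≈ 26.1%.

26.1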